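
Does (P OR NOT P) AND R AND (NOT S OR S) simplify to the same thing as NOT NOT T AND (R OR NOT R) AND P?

No

E1: (P OR NOT P) AND R AND (NOT S OR S)
    = R AND (NOT S OR S)
    = R
E2: NOT NOT T AND (R OR NOT R) AND P
    = T AND (R OR NOT R) AND P
    = T AND P
These differ: at P=1, R=0, S=0, T=1, E1 = 0 but E2 = 1.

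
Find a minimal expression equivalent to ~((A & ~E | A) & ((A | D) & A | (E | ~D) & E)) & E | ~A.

~A

~((A & ~E | A) & ((A | D) & A | (E | ~D) & E)) & E | ~A
= ~((A & ~E | A) & (A | (E | ~D) & E)) & E | ~A   [absorption]
= ~(A & (A | (E | ~D) & E)) & E | ~A   [absorption]
= ~(A & (A | E)) & E | ~A   [absorption]
= ~A & E | ~A   [absorption]
= ~A   [absorption]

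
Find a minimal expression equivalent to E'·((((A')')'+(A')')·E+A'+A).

E'

E'·((((A')')'+(A')')·E+A'+A)
= E'·((A'+(A')')·E+A'+A)
= E'·((A'+A)·E+A'+A)
= E'·(A'+A)
= E'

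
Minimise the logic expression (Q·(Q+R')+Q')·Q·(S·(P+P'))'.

Q·S'

(Q·(Q+R')+Q')·Q·(S·(P+P'))'
= (Q+Q')·Q·(S·(P+P'))'   [absorption]
= (Q+Q')·Q·S'   [complement / identity]
= Q·S'   [complement / identity]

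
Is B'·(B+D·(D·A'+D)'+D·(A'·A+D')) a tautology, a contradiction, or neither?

contradiction

B'·(B+D·(D·A'+D)'+D·(A'·A+D'))
= B'·(B+D·D'+D·(A'·A+D'))   [absorption]
= B'·(B+D·D'+D·D')   [complement / identity]
= B'·(B+D·D')   [idempotence]
= B'·B   [complement / identity]
= 0   [complement]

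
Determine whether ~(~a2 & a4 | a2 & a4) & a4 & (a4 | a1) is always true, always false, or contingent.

~(~a2 & a4 | a2 & a4) & a4 & (a4 | a1)
= ~a4 & a4 & (a4 | a1)   (distribution)
= ~a4 & a4   (absorption)
= 0   (complement)

always false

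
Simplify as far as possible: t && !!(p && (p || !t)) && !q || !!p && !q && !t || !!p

t && !!(p && (p || !t)) && !q || !!p && !q && !t || !!p
= t && !!p && !q || !!p && !q && !t || !!p   — absorption
= !!p && !q || !!p   — distribution
= !!p   — absorption
= p   — double negation

p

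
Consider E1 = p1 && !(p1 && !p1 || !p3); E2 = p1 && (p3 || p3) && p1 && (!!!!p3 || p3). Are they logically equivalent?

E1: p1 && !(p1 && !p1 || !p3)
    = p1 && !!p3   (complement / identity)
    = p1 && p3   (double negation)
E2: p1 && (p3 || p3) && p1 && (!!!!p3 || p3)
    = p1 && (p3 || p3) && p1 && (!!p3 || p3)   (double negation)
    = p1 && (p3 || p3) && p1 && (p3 || p3)   (double negation)
    = p1 && (p3 || p3)   (idempotence)
    = p1 && p3   (idempotence)
Both reduce to p1 && p3, so they are equivalent.

Yes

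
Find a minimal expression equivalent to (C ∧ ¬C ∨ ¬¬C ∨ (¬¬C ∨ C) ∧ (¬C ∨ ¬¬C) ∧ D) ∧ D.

C ∧ D

(C ∧ ¬C ∨ ¬¬C ∨ (¬¬C ∨ C) ∧ (¬C ∨ ¬¬C) ∧ D) ∧ D
= (C ∧ ¬C ∨ ¬¬C ∨ (C ∧ ¬C ∨ ¬¬C) ∧ D) ∧ D   [distribution]
= (C ∧ ¬C ∨ ¬¬C) ∧ D   [absorption]
= ¬¬C ∧ D   [complement / identity]
= C ∧ D   [double negation]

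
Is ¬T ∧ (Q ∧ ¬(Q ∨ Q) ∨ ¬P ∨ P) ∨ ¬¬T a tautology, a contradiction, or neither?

tautology

¬T ∧ (Q ∧ ¬(Q ∨ Q) ∨ ¬P ∨ P) ∨ ¬¬T
= ¬T ∧ (Q ∧ ¬Q ∨ ¬P ∨ P) ∨ ¬¬T   (idempotence)
= ¬T ∧ (Q ∧ ¬Q ∨ ¬P ∨ P) ∨ T   (double negation)
= ¬T ∧ (¬P ∨ P) ∨ T   (complement / identity)
= ¬T ∨ T   (complement / identity)
= True   (complement)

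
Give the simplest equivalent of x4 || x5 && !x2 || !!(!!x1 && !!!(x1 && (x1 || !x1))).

x4 || x5 && !x2

x4 || x5 && !x2 || !!(!!x1 && !!!(x1 && (x1 || !x1)))
= x4 || x5 && !x2 || !(!x1 || !!(x1 && (x1 || !x1)))
= x4 || x5 && !x2 || x1 && !(x1 && (x1 || !x1))
= x4 || x5 && !x2 || x1 && !x1
= x4 || x5 && !x2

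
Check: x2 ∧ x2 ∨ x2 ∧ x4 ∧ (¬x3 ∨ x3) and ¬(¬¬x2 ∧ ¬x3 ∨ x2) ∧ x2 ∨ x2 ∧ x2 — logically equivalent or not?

E1: x2 ∧ x2 ∨ x2 ∧ x4 ∧ (¬x3 ∨ x3)
    = x2 ∧ x2 ∨ x2 ∧ x4   (complement / identity)
    = x2 ∨ x2 ∧ x4   (idempotence)
    = x2   (absorption)
E2: ¬(¬¬x2 ∧ ¬x3 ∨ x2) ∧ x2 ∨ x2 ∧ x2
    = ¬(x2 ∧ ¬x3 ∨ x2) ∧ x2 ∨ x2 ∧ x2   (double negation)
    = ¬x2 ∧ x2 ∨ x2 ∧ x2   (absorption)
    = x2   (distribution)
Both reduce to x2, so they are equivalent.

Yes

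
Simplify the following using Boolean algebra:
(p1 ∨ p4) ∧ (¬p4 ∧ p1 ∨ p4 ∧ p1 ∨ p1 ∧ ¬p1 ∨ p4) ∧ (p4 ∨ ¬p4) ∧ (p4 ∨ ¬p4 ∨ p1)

p1 ∨ p4

(p1 ∨ p4) ∧ (¬p4 ∧ p1 ∨ p4 ∧ p1 ∨ p1 ∧ ¬p1 ∨ p4) ∧ (p4 ∨ ¬p4) ∧ (p4 ∨ ¬p4 ∨ p1)
= (p1 ∨ p4) ∧ (¬p4 ∧ p1 ∨ p4 ∧ p1 ∨ p1 ∧ ¬p1 ∨ p4) ∧ (p4 ∨ ¬p4)   — absorption
= (p1 ∨ p4) ∧ (¬p4 ∧ p1 ∨ p4 ∧ p1 ∨ p4) ∧ (p4 ∨ ¬p4)   — complement / identity
= (p1 ∨ p4) ∧ (¬p4 ∧ p1 ∨ p4 ∧ p1 ∨ p4)   — complement / identity
= (p1 ∨ p4) ∧ (p1 ∨ p4)   — distribution
= p1 ∨ p4   — idempotence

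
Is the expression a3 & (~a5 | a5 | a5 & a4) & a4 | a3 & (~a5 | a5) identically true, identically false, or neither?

neither

a3 & (~a5 | a5 | a5 & a4) & a4 | a3 & (~a5 | a5)
= a3 & (~a5 | a5) & a4 | a3 & (~a5 | a5)   — absorption
= a3 & (~a5 | a5)   — absorption
= a3   — complement / identity
This depends on a3, so it is not a constant.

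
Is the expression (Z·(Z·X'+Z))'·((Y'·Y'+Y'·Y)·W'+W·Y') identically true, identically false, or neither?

neither

(Z·(Z·X'+Z))'·((Y'·Y'+Y'·Y)·W'+W·Y')
= (Z·(Z·X'+Z))'·(Y'·W'+W·Y')   — distribution
= (Z·Z)'·(Y'·W'+W·Y')   — absorption
= (Z·Z)'·Y'   — distribution
= Z'·Y'   — idempotence
This depends on Y, Z, so it is not a constant.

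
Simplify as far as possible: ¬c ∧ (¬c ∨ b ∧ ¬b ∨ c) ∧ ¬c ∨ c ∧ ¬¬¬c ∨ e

¬c ∨ e

¬c ∧ (¬c ∨ b ∧ ¬b ∨ c) ∧ ¬c ∨ c ∧ ¬¬¬c ∨ e
= ¬c ∧ (¬c ∨ c) ∧ ¬c ∨ c ∧ ¬¬¬c ∨ e   [complement / identity]
= ¬c ∧ ¬c ∨ c ∧ ¬¬¬c ∨ e   [complement / identity]
= ¬c ∧ ¬c ∨ c ∧ ¬c ∨ e   [double negation]
= ¬c ∨ e   [distribution]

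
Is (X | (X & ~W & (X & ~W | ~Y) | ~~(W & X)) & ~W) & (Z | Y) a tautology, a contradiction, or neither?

neither

(X | (X & ~W & (X & ~W | ~Y) | ~~(W & X)) & ~W) & (Z | Y)
= (X | (X & ~W & (X & ~W | ~Y) | W & X) & ~W) & (Z | Y)   (double negation)
= (X | (X & ~W | W & X) & ~W) & (Z | Y)   (absorption)
= (X | X & ~W) & (Z | Y)   (distribution)
= X & (Z | Y)   (absorption)
This depends on X, Y, Z, so it is not a constant.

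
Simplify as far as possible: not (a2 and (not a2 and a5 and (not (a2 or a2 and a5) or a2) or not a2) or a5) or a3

not a5 or a3

not (a2 and (not a2 and a5 and (not (a2 or a2 and a5) or a2) or not a2) or a5) or a3
= not (a2 and (not a2 and a5 and (not a2 or a2) or not a2) or a5) or a3   [absorption]
= not (a2 and (not a2 and a5 or not a2) or a5) or a3   [complement / identity]
= not (a2 and not a2 or a5) or a3   [absorption]
= not a5 or a3   [complement / identity]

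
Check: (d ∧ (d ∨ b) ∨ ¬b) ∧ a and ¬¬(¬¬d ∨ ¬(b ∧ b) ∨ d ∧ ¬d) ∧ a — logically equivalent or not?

Yes

E1: (d ∧ (d ∨ b) ∨ ¬b) ∧ a
    = (d ∨ ¬b) ∧ a   [absorption]
E2: ¬¬(¬¬d ∨ ¬(b ∧ b) ∨ d ∧ ¬d) ∧ a
    = ¬¬(¬¬d ∨ ¬(b ∧ b)) ∧ a   [complement / identity]
    = ¬¬(¬¬d ∨ ¬b) ∧ a   [idempotence]
    = (¬¬d ∨ ¬b) ∧ a   [double negation]
    = (d ∨ ¬b) ∧ a   [double negation]
Both reduce to (d ∨ ¬b) ∧ a, so they are equivalent.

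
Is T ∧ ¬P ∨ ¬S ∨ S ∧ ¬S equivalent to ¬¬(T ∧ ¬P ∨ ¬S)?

Yes

E1: T ∧ ¬P ∨ ¬S ∨ S ∧ ¬S
    = T ∧ ¬P ∨ ¬S   (complement / identity)
E2: ¬¬(T ∧ ¬P ∨ ¬S)
    = T ∧ ¬P ∨ ¬S   (double negation)
Both reduce to T ∧ ¬P ∨ ¬S, so they are equivalent.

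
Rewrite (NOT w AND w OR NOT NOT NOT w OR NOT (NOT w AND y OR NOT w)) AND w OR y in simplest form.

w OR y

(NOT w AND w OR NOT NOT NOT w OR NOT (NOT w AND y OR NOT w)) AND w OR y
= (NOT w AND w OR NOT w OR NOT (NOT w AND y OR NOT w)) AND w OR y   [double negation]
= (NOT w OR NOT (NOT w AND y OR NOT w)) AND w OR y   [complement / identity]
= (NOT w OR NOT NOT w) AND w OR y   [absorption]
= (NOT w OR w) AND w OR y   [double negation]
= w OR y   [complement / identity]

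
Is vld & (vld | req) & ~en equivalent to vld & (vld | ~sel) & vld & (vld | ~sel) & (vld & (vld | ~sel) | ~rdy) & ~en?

Yes

E1: vld & (vld | req) & ~en
    = vld & ~en
E2: vld & (vld | ~sel) & vld & (vld | ~sel) & (vld & (vld | ~sel) | ~rdy) & ~en
    = vld & (vld | ~sel) & (vld & (vld | ~sel) | ~rdy) & ~en
    = vld & (vld | ~sel) & ~en
    = vld & ~en
Both reduce to vld & ~en, so they are equivalent.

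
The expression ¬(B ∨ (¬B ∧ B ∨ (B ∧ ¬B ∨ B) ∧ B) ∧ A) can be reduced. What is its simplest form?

¬(B ∨ (¬B ∧ B ∨ (B ∧ ¬B ∨ B) ∧ B) ∧ A)
= ¬(B ∨ (¬B ∧ B ∨ B ∧ B) ∧ A)   — complement / identity
= ¬(B ∨ B ∧ A)   — distribution
= ¬B   — absorption

¬B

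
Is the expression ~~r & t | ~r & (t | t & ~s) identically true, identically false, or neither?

~~r & t | ~r & (t | t & ~s)
= ~~r & t | ~r & t
= r & t | ~r & t
= t
This depends on t, so it is not a constant.

neither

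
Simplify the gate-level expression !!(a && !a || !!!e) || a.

!!(a && !a || !!!e) || a
= !!!!!e || a   — complement / identity
= !!!e || a   — double negation
= !e || a   — double negation

!e || a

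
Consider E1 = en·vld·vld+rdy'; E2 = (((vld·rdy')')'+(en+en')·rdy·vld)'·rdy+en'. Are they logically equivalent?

No

E1: en·vld·vld+rdy'
    = en·vld+rdy'
E2: (((vld·rdy')')'+(en+en')·rdy·vld)'·rdy+en'
    = (((vld·rdy')')'+rdy·vld)'·rdy+en'
    = (vld·rdy'+rdy·vld)'·rdy+en'
    = vld'·rdy+en'
These differ: at en=1, rdy=0, vld=0, E1 = 1 but E2 = 0.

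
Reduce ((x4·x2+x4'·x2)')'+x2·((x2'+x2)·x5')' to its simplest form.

((x4·x2+x4'·x2)')'+x2·((x2'+x2)·x5')'
= (x2')'+x2·((x2'+x2)·x5')'   [distribution]
= (x2')'+x2·(x5')'   [complement / identity]
= x2+x2·(x5')'   [double negation]
= x2+x2·x5   [double negation]
= x2   [absorption]

x2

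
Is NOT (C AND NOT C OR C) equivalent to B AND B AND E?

No

E1: NOT (C AND NOT C OR C)
    = NOT C   [complement / identity]
E2: B AND B AND E
    = B AND E   [idempotence]
These differ: at B=0, C=0, E=0, E1 = 1 but E2 = 0.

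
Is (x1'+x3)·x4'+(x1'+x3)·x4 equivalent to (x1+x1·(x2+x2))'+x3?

E1: (x1'+x3)·x4'+(x1'+x3)·x4
    = x1'+x3
E2: (x1+x1·(x2+x2))'+x3
    = (x1+x1·x2)'+x3
    = x1'+x3
Both reduce to x1'+x3, so they are equivalent.

Yes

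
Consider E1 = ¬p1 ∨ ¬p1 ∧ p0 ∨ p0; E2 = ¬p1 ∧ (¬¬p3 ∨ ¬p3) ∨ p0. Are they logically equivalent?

E1: ¬p1 ∨ ¬p1 ∧ p0 ∨ p0
    = ¬p1 ∨ p0
E2: ¬p1 ∧ (¬¬p3 ∨ ¬p3) ∨ p0
    = ¬p1 ∧ (p3 ∨ ¬p3) ∨ p0
    = ¬p1 ∨ p0
Both reduce to ¬p1 ∨ p0, so they are equivalent.

Yes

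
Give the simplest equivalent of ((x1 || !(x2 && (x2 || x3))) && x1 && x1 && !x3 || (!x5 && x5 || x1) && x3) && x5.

x1 && x5

((x1 || !(x2 && (x2 || x3))) && x1 && x1 && !x3 || (!x5 && x5 || x1) && x3) && x5
= ((x1 || !x2) && x1 && x1 && !x3 || (!x5 && x5 || x1) && x3) && x5   (absorption)
= (x1 && x1 && !x3 || (!x5 && x5 || x1) && x3) && x5   (absorption)
= (x1 && !x3 || (!x5 && x5 || x1) && x3) && x5   (idempotence)
= (x1 && !x3 || x1 && x3) && x5   (complement / identity)
= x1 && x5   (distribution)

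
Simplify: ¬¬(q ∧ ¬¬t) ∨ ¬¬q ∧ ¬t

¬¬(q ∧ ¬¬t) ∨ ¬¬q ∧ ¬t
= ¬¬(q ∧ ¬¬t) ∨ q ∧ ¬t   [double negation]
= ¬¬(q ∧ t) ∨ q ∧ ¬t   [double negation]
= q ∧ t ∨ q ∧ ¬t   [double negation]
= q   [distribution]

q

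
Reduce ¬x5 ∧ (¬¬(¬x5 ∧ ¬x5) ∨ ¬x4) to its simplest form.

¬x5 ∧ (¬¬(¬x5 ∧ ¬x5) ∨ ¬x4)
= ¬x5 ∧ (¬(x5 ∨ x5) ∨ ¬x4)
= ¬x5 ∧ (¬x5 ∨ ¬x4)
= ¬x5

¬x5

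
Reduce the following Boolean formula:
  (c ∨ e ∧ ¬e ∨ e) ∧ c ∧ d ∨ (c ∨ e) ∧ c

c

(c ∨ e ∧ ¬e ∨ e) ∧ c ∧ d ∨ (c ∨ e) ∧ c
= (c ∨ e) ∧ c ∧ d ∨ (c ∨ e) ∧ c   (complement / identity)
= (c ∨ e) ∧ c   (absorption)
= c   (absorption)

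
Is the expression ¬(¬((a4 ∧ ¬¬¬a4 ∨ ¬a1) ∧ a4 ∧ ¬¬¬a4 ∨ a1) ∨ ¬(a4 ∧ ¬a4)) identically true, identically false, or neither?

¬(¬((a4 ∧ ¬¬¬a4 ∨ ¬a1) ∧ a4 ∧ ¬¬¬a4 ∨ a1) ∨ ¬(a4 ∧ ¬a4))
= ¬(¬(a4 ∧ ¬¬¬a4 ∨ a1) ∨ ¬(a4 ∧ ¬a4))   (absorption)
= (a4 ∧ ¬¬¬a4 ∨ a1) ∧ a4 ∧ ¬a4   (De Morgan)
= (a4 ∧ ¬a4 ∨ a1) ∧ a4 ∧ ¬a4   (double negation)
= a4 ∧ ¬a4   (absorption)
= False   (complement)

identically false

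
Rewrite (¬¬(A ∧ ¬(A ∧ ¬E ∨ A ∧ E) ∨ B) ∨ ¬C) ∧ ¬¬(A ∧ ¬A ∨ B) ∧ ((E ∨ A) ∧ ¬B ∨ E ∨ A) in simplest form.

B ∧ (E ∨ A)

(¬¬(A ∧ ¬(A ∧ ¬E ∨ A ∧ E) ∨ B) ∨ ¬C) ∧ ¬¬(A ∧ ¬A ∨ B) ∧ ((E ∨ A) ∧ ¬B ∨ E ∨ A)
= (¬¬(A ∧ ¬A ∨ B) ∨ ¬C) ∧ ¬¬(A ∧ ¬A ∨ B) ∧ ((E ∨ A) ∧ ¬B ∨ E ∨ A)   — distribution
= ¬¬(A ∧ ¬A ∨ B) ∧ ((E ∨ A) ∧ ¬B ∨ E ∨ A)   — absorption
= ¬¬(A ∧ ¬A ∨ B) ∧ (E ∨ A)   — absorption
= ¬¬B ∧ (E ∨ A)   — complement / identity
= B ∧ (E ∨ A)   — double negation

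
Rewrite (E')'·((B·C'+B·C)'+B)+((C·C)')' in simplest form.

E+C

(E')'·((B·C'+B·C)'+B)+((C·C)')'
= (E')'·(B'+B)+((C·C)')'
= (E')'·(B'+B)+(C')'
= (E')'+(C')'
= (E')'+C
= E+C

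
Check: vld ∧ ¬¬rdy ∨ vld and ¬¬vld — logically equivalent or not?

Yes

E1: vld ∧ ¬¬rdy ∨ vld
    = vld ∧ rdy ∨ vld   [double negation]
    = vld   [absorption]
E2: ¬¬vld
    = vld   [double negation]
Both reduce to vld, so they are equivalent.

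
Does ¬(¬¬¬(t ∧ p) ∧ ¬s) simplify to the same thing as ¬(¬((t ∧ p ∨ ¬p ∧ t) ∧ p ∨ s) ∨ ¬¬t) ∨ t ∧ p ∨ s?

Yes

E1: ¬(¬¬¬(t ∧ p) ∧ ¬s)
    = ¬(¬(t ∧ p) ∧ ¬s)   [double negation]
    = t ∧ p ∨ s   [De Morgan]
E2: ¬(¬((t ∧ p ∨ ¬p ∧ t) ∧ p ∨ s) ∨ ¬¬t) ∨ t ∧ p ∨ s
    = ¬(¬(t ∧ p ∨ s) ∨ ¬¬t) ∨ t ∧ p ∨ s   [distribution]
    = (t ∧ p ∨ s) ∧ ¬t ∨ t ∧ p ∨ s   [De Morgan]
    = t ∧ p ∨ s   [absorption]
Both reduce to t ∧ p ∨ s, so they are equivalent.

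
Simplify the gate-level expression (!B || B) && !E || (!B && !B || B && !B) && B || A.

(!B || B) && !E || (!B && !B || B && !B) && B || A
= (!B || B) && !E || !B && B || A   — distribution
= (!B || B) && !E || A   — complement / identity
= !E || A   — complement / identity

!E || A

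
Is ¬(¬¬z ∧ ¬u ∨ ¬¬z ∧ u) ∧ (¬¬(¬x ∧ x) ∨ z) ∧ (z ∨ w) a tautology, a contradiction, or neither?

contradiction

¬(¬¬z ∧ ¬u ∨ ¬¬z ∧ u) ∧ (¬¬(¬x ∧ x) ∨ z) ∧ (z ∨ w)
= ¬(¬¬z ∧ ¬u ∨ ¬¬z ∧ u) ∧ (¬x ∧ x ∨ z) ∧ (z ∨ w)   — double negation
= ¬¬¬z ∧ (¬x ∧ x ∨ z) ∧ (z ∨ w)   — distribution
= ¬z ∧ (¬x ∧ x ∨ z) ∧ (z ∨ w)   — double negation
= ¬z ∧ z ∧ (z ∨ w)   — complement / identity
= ¬z ∧ z   — absorption
= False   — complement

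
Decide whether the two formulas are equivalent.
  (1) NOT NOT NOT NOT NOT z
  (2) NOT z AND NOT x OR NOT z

E1: NOT NOT NOT NOT NOT z
    = NOT NOT NOT z
    = NOT z
E2: NOT z AND NOT x OR NOT z
    = NOT z
Both reduce to NOT z, so they are equivalent.

Yes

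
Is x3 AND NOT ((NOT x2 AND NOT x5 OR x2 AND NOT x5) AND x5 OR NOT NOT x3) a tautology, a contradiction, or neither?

x3 AND NOT ((NOT x2 AND NOT x5 OR x2 AND NOT x5) AND x5 OR NOT NOT x3)
= x3 AND NOT ((NOT x2 AND NOT x5 OR x2 AND NOT x5) AND x5 OR x3)   (double negation)
= x3 AND NOT (NOT x5 AND x5 OR x3)   (distribution)
= x3 AND NOT x3   (complement / identity)
= FALSE   (complement)

contradiction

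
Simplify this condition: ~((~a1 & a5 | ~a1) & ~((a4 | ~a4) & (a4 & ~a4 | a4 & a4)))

a1 | a4

~((~a1 & a5 | ~a1) & ~((a4 | ~a4) & (a4 & ~a4 | a4 & a4)))
= ~((~a1 & a5 | ~a1) & ~(a4 & ~a4 | a4 & a4))   — complement / identity
= ~((~a1 & a5 | ~a1) & ~a4)   — distribution
= ~(~a1 & ~a4)   — absorption
= a1 | a4   — De Morgan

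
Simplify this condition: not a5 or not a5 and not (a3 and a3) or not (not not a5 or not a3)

not a5 or not a5 and not (a3 and a3) or not (not not a5 or not a3)
= not a5 or not a5 and not a3 or not (not not a5 or not a3)   (idempotence)
= not a5 or not a5 and not a3 or not a5 and a3   (De Morgan)
= not a5 or not a5   (distribution)
= not a5   (idempotence)

not a5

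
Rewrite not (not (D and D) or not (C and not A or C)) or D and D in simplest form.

not (not (D and D) or not (C and not A or C)) or D and D
= not (not (D and D) or not C) or D and D   (absorption)
= D and D and C or D and D   (De Morgan)
= D and D   (absorption)
= D   (idempotence)

D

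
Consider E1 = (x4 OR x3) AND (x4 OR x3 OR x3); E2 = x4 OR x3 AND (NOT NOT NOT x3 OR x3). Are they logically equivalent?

E1: (x4 OR x3) AND (x4 OR x3 OR x3)
    = x4 OR x3   — absorption
E2: x4 OR x3 AND (NOT NOT NOT x3 OR x3)
    = x4 OR x3 AND (NOT x3 OR x3)   — double negation
    = x4 OR x3   — complement / identity
Both reduce to x4 OR x3, so they are equivalent.

Yes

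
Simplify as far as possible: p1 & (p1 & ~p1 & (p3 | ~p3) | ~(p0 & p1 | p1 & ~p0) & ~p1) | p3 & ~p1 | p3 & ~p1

p3 & ~p1

p1 & (p1 & ~p1 & (p3 | ~p3) | ~(p0 & p1 | p1 & ~p0) & ~p1) | p3 & ~p1 | p3 & ~p1
= p1 & (p1 & ~p1 | ~(p0 & p1 | p1 & ~p0) & ~p1) | p3 & ~p1 | p3 & ~p1
= p1 & (p1 & ~p1 | ~p1 & ~p1) | p3 & ~p1 | p3 & ~p1
= p1 & ~p1 | p3 & ~p1 | p3 & ~p1
= p3 & ~p1 | p3 & ~p1
= p3 & ~p1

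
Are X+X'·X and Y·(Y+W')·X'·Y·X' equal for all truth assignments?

E1: X+X'·X
    = X
E2: Y·(Y+W')·X'·Y·X'
    = Y·X'·Y·X'
    = Y·X'
These differ: at W=0, X=1, Y=1, E1 = 1 but E2 = 0.

No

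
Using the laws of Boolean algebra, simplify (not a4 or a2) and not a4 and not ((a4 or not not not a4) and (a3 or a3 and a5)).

not a4 and not a3

(not a4 or a2) and not a4 and not ((a4 or not not not a4) and (a3 or a3 and a5))
= not a4 and not ((a4 or not not not a4) and (a3 or a3 and a5))   [absorption]
= not a4 and not ((a4 or not not not a4) and a3)   [absorption]
= not a4 and not ((a4 or not a4) and a3)   [double negation]
= not a4 and not a3   [complement / identity]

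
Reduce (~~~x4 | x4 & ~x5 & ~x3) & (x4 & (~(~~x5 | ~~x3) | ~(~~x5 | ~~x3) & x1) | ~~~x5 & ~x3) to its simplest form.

(~~~x4 | x4 & ~x5 & ~x3) & (x4 & (~(~~x5 | ~~x3) | ~(~~x5 | ~~x3) & x1) | ~~~x5 & ~x3)
= (~~~x4 | x4 & ~x5 & ~x3) & (x4 & ~(~~x5 | ~~x3) | ~~~x5 & ~x3)   [absorption]
= (~~~x4 | x4 & ~x5 & ~x3) & (x4 & ~x5 & ~x3 | ~~~x5 & ~x3)   [De Morgan]
= x4 & ~x5 & ~x3 | ~~~x4 & ~~~x5 & ~x3   [distribution]
= x4 & ~x5 & ~x3 | ~~~x4 & ~x5 & ~x3   [double negation]
= x4 & ~x5 & ~x3 | ~x4 & ~x5 & ~x3   [double negation]
= ~x5 & ~x3   [distribution]

~x5 & ~x3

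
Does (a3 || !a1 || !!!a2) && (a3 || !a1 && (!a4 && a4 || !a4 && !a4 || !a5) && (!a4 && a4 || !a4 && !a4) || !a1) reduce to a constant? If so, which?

(a3 || !a1 || !!!a2) && (a3 || !a1 && (!a4 && a4 || !a4 && !a4 || !a5) && (!a4 && a4 || !a4 && !a4) || !a1)
= (a3 || !a1 || !!!a2) && (a3 || !a1 && (!a4 && a4 || !a4 && !a4) || !a1)   [absorption]
= (a3 || !a1 || !!!a2) && (a3 || !a1 && !a4 || !a1)   [distribution]
= (a3 || !a1 || !a2) && (a3 || !a1 && !a4 || !a1)   [double negation]
= (a3 || !a1 || !a2) && (a3 || !a1)   [absorption]
= a3 || !a1   [absorption]
This depends on a1, a3, so it is not a constant.

no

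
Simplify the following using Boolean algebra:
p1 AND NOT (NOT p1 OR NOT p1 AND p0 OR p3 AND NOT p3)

p1

p1 AND NOT (NOT p1 OR NOT p1 AND p0 OR p3 AND NOT p3)
= p1 AND NOT (NOT p1 OR p3 AND NOT p3)   — absorption
= p1 AND NOT NOT p1   — complement / identity
= p1 AND p1   — double negation
= p1   — idempotence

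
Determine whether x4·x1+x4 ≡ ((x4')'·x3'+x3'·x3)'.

E1: x4·x1+x4
    = x4   — absorption
E2: ((x4')'·x3'+x3'·x3)'
    = ((x4')'·x3')'   — complement / identity
    = x4'+x3   — De Morgan
These differ: at x1=0, x3=0, x4=0, E1 = 0 but E2 = 1.

No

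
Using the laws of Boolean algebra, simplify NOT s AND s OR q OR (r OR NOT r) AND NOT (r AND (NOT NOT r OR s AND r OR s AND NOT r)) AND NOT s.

NOT s AND s OR q OR (r OR NOT r) AND NOT (r AND (NOT NOT r OR s AND r OR s AND NOT r)) AND NOT s
= NOT s AND s OR q OR NOT (r AND (NOT NOT r OR s AND r OR s AND NOT r)) AND NOT s   [complement / identity]
= NOT s AND s OR q OR NOT (r AND (NOT NOT r OR s)) AND NOT s   [distribution]
= q OR NOT (r AND (NOT NOT r OR s)) AND NOT s   [complement / identity]
= q OR NOT (r AND (r OR s)) AND NOT s   [double negation]
= q OR NOT r AND NOT s   [absorption]

q OR NOT r AND NOT s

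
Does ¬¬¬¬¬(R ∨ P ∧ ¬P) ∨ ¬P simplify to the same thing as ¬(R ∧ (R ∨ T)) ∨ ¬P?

E1: ¬¬¬¬¬(R ∨ P ∧ ¬P) ∨ ¬P
    = ¬¬¬(R ∨ P ∧ ¬P) ∨ ¬P
    = ¬¬¬R ∨ ¬P
    = ¬R ∨ ¬P
E2: ¬(R ∧ (R ∨ T)) ∨ ¬P
    = ¬R ∨ ¬P
Both reduce to ¬R ∨ ¬P, so they are equivalent.

Yes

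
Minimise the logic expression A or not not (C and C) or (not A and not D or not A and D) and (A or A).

A or C

A or not not (C and C) or (not A and not D or not A and D) and (A or A)
= A or not not (C and C) or not A and (A or A)
= A or not not (C and C) or not A and A
= A or not not (C and C)
= A or C and C
= A or C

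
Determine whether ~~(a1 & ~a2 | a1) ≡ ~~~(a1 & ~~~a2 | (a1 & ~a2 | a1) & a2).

No

E1: ~~(a1 & ~a2 | a1)
    = a1 & ~a2 | a1   (double negation)
    = a1   (absorption)
E2: ~~~(a1 & ~~~a2 | (a1 & ~a2 | a1) & a2)
    = ~(a1 & ~~~a2 | (a1 & ~a2 | a1) & a2)   (double negation)
    = ~(a1 & ~a2 | (a1 & ~a2 | a1) & a2)   (double negation)
    = ~(a1 & ~a2 | a1 & a2)   (absorption)
    = ~a1   (distribution)
These differ: at a1=0, a2=0, E1 = 0 but E2 = 1.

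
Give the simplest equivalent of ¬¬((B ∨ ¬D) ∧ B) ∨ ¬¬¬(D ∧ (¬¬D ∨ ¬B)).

¬¬((B ∨ ¬D) ∧ B) ∨ ¬¬¬(D ∧ (¬¬D ∨ ¬B))
= ¬¬((B ∨ ¬D) ∧ B) ∨ ¬¬¬(D ∧ (D ∨ ¬B))   (double negation)
= ¬¬B ∨ ¬¬¬(D ∧ (D ∨ ¬B))   (absorption)
= ¬¬B ∨ ¬(D ∧ (D ∨ ¬B))   (double negation)
= B ∨ ¬(D ∧ (D ∨ ¬B))   (double negation)
= B ∨ ¬D   (absorption)

B ∨ ¬D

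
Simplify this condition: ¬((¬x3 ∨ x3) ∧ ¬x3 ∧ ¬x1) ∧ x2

¬((¬x3 ∨ x3) ∧ ¬x3 ∧ ¬x1) ∧ x2
= ¬(¬x3 ∧ ¬x1) ∧ x2   (complement / identity)
= (x3 ∨ x1) ∧ x2   (De Morgan)

(x3 ∨ x1) ∧ x2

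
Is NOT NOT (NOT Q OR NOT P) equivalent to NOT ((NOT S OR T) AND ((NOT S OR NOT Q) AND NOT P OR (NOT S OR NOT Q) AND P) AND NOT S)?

No

E1: NOT NOT (NOT Q OR NOT P)
    = NOT Q OR NOT P   (double negation)
E2: NOT ((NOT S OR T) AND ((NOT S OR NOT Q) AND NOT P OR (NOT S OR NOT Q) AND P) AND NOT S)
    = NOT ((NOT S OR T) AND (NOT S OR NOT Q) AND NOT S)   (distribution)
    = NOT ((NOT S OR T) AND NOT S)   (absorption)
    = NOT NOT S   (absorption)
    = S   (double negation)
These differ: at P=0, Q=0, S=0, T=0, E1 = 1 but E2 = 0.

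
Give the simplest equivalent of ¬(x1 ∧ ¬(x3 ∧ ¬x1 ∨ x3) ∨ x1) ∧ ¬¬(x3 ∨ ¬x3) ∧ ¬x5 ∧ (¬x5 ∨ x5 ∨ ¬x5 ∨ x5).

¬(x1 ∧ ¬(x3 ∧ ¬x1 ∨ x3) ∨ x1) ∧ ¬¬(x3 ∨ ¬x3) ∧ ¬x5 ∧ (¬x5 ∨ x5 ∨ ¬x5 ∨ x5)
= ¬(x1 ∧ ¬(x3 ∧ ¬x1 ∨ x3) ∨ x1) ∧ (x3 ∨ ¬x3) ∧ ¬x5 ∧ (¬x5 ∨ x5 ∨ ¬x5 ∨ x5)   (double negation)
= ¬(x1 ∧ ¬x3 ∨ x1) ∧ (x3 ∨ ¬x3) ∧ ¬x5 ∧ (¬x5 ∨ x5 ∨ ¬x5 ∨ x5)   (absorption)
= ¬(x1 ∧ ¬x3 ∨ x1) ∧ (x3 ∨ ¬x3) ∧ ¬x5 ∧ (¬x5 ∨ x5)   (idempotence)
= ¬x1 ∧ (x3 ∨ ¬x3) ∧ ¬x5 ∧ (¬x5 ∨ x5)   (absorption)
= ¬x1 ∧ ¬x5 ∧ (¬x5 ∨ x5)   (complement / identity)
= ¬x1 ∧ ¬x5   (complement / identity)

¬x1 ∧ ¬x5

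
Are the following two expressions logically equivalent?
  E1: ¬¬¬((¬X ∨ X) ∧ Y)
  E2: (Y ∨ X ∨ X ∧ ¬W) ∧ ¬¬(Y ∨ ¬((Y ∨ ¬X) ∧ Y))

E1: ¬¬¬((¬X ∨ X) ∧ Y)
    = ¬¬¬Y   — complement / identity
    = ¬Y   — double negation
E2: (Y ∨ X ∨ X ∧ ¬W) ∧ ¬¬(Y ∨ ¬((Y ∨ ¬X) ∧ Y))
    = (Y ∨ X) ∧ ¬¬(Y ∨ ¬((Y ∨ ¬X) ∧ Y))   — absorption
    = (Y ∨ X) ∧ (Y ∨ ¬((Y ∨ ¬X) ∧ Y))   — double negation
    = (Y ∨ X) ∧ (Y ∨ ¬Y)   — absorption
    = Y ∨ X   — complement / identity
These differ: at W=1, X=0, Y=1, E1 = 0 but E2 = 1.

No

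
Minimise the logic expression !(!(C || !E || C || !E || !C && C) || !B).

(C || !E) && B

!(!(C || !E || C || !E || !C && C) || !B)
= (C || !E || C || !E || !C && C) && B   — De Morgan
= (C || !E || C || !E) && B   — complement / identity
= (C || !E) && B   — idempotence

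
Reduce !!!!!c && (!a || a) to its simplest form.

!c

!!!!!c && (!a || a)
= !!!c && (!a || a)   (double negation)
= !c && (!a || a)   (double negation)
= !c   (complement / identity)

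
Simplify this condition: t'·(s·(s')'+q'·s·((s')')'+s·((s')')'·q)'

t'·s'

t'·(s·(s')'+q'·s·((s')')'+s·((s')')'·q)'
= t'·(s·s+q'·s·((s')')'+s·((s')')'·q)'   [double negation]
= t'·(s·s+s·((s')')')'   [distribution]
= t'·(s·s+s·s')'   [double negation]
= t'·s'   [distribution]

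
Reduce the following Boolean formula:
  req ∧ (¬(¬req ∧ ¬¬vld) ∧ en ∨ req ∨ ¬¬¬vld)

req

req ∧ (¬(¬req ∧ ¬¬vld) ∧ en ∨ req ∨ ¬¬¬vld)
= req ∧ (¬(¬req ∧ ¬¬vld) ∧ en ∨ req ∨ ¬vld)   (double negation)
= req ∧ ((req ∨ ¬vld) ∧ en ∨ req ∨ ¬vld)   (De Morgan)
= req ∧ (req ∨ ¬vld)   (absorption)
= req   (absorption)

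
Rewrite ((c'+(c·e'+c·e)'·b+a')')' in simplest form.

c'+a'

((c'+(c·e'+c·e)'·b+a')')'
= ((c'+c'·b+a')')'
= c'+c'·b+a'
= c'+a'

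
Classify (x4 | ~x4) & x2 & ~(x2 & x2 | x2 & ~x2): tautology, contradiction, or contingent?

(x4 | ~x4) & x2 & ~(x2 & x2 | x2 & ~x2)
= (x4 | ~x4) & x2 & ~x2
= x2 & ~x2
= 0

contradiction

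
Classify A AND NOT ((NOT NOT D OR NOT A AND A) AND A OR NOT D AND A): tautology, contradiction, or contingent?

contradiction

A AND NOT ((NOT NOT D OR NOT A AND A) AND A OR NOT D AND A)
= A AND NOT (NOT NOT D AND A OR NOT D AND A)   — complement / identity
= A AND NOT (D AND A OR NOT D AND A)   — double negation
= A AND NOT (A AND (D OR NOT D))   — distribution
= A AND NOT A   — complement / identity
= FALSE   — complement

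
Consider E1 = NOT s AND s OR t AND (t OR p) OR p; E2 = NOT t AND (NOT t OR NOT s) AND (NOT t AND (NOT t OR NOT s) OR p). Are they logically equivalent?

No

E1: NOT s AND s OR t AND (t OR p) OR p
    = NOT s AND s OR t OR p   (absorption)
    = t OR p   (complement / identity)
E2: NOT t AND (NOT t OR NOT s) AND (NOT t AND (NOT t OR NOT s) OR p)
    = NOT t AND (NOT t OR NOT s)   (absorption)
    = NOT t   (absorption)
These differ: at p=0, s=1, t=1, E1 = 1 but E2 = 0.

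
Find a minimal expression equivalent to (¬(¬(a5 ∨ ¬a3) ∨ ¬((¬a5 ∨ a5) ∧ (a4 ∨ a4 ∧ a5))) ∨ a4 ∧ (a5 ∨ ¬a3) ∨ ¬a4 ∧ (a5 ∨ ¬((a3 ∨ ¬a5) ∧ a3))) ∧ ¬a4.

(¬(¬(a5 ∨ ¬a3) ∨ ¬((¬a5 ∨ a5) ∧ (a4 ∨ a4 ∧ a5))) ∨ a4 ∧ (a5 ∨ ¬a3) ∨ ¬a4 ∧ (a5 ∨ ¬((a3 ∨ ¬a5) ∧ a3))) ∧ ¬a4
= (¬(¬(a5 ∨ ¬a3) ∨ ¬((¬a5 ∨ a5) ∧ a4)) ∨ a4 ∧ (a5 ∨ ¬a3) ∨ ¬a4 ∧ (a5 ∨ ¬((a3 ∨ ¬a5) ∧ a3))) ∧ ¬a4
= (¬(¬(a5 ∨ ¬a3) ∨ ¬((¬a5 ∨ a5) ∧ a4)) ∨ a4 ∧ (a5 ∨ ¬a3) ∨ ¬a4 ∧ (a5 ∨ ¬a3)) ∧ ¬a4
= (¬(¬(a5 ∨ ¬a3) ∨ ¬((¬a5 ∨ a5) ∧ a4)) ∨ a5 ∨ ¬a3) ∧ ¬a4
= ((a5 ∨ ¬a3) ∧ (¬a5 ∨ a5) ∧ a4 ∨ a5 ∨ ¬a3) ∧ ¬a4
= ((a5 ∨ ¬a3) ∧ a4 ∨ a5 ∨ ¬a3) ∧ ¬a4
= (a5 ∨ ¬a3) ∧ ¬a4

(a5 ∨ ¬a3) ∧ ¬a4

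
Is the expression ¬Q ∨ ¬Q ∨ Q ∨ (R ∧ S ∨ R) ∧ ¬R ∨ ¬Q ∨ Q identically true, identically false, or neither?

¬Q ∨ ¬Q ∨ Q ∨ (R ∧ S ∨ R) ∧ ¬R ∨ ¬Q ∨ Q
= ¬Q ∨ Q ∨ (R ∧ S ∨ R) ∧ ¬R ∨ ¬Q ∨ Q   — idempotence
= ¬Q ∨ Q ∨ R ∧ ¬R ∨ ¬Q ∨ Q   — absorption
= ¬Q ∨ Q ∨ ¬Q ∨ Q   — complement / identity
= ¬Q ∨ Q   — idempotence
= True   — complement

identically true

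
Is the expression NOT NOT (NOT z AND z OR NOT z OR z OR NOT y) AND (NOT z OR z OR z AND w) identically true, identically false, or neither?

NOT NOT (NOT z AND z OR NOT z OR z OR NOT y) AND (NOT z OR z OR z AND w)
= NOT NOT (NOT z OR z OR NOT y) AND (NOT z OR z OR z AND w)   [complement / identity]
= (NOT z OR z OR NOT y) AND (NOT z OR z OR z AND w)   [double negation]
= (NOT z OR z OR NOT y) AND (NOT z OR z)   [absorption]
= NOT z OR z   [absorption]
= TRUE   [complement]

identically true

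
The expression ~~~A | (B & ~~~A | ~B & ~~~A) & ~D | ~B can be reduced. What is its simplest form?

~~~A | (B & ~~~A | ~B & ~~~A) & ~D | ~B
= ~~~A | ~~~A & ~D | ~B   [distribution]
= ~~~A | ~B   [absorption]
= ~A | ~B   [double negation]

~A | ~B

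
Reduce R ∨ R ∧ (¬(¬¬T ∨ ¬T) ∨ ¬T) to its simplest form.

R ∨ R ∧ (¬(¬¬T ∨ ¬T) ∨ ¬T)
= R ∨ R ∧ (¬T ∧ T ∨ ¬T)
= R ∨ R ∧ ¬T
= R

R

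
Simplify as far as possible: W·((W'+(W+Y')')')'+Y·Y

W·((W'+(W+Y')')')'+Y·Y
= W·(W·(W+Y'))'+Y·Y
= W·W'+Y·Y
= W·W'+Y
= Y

Y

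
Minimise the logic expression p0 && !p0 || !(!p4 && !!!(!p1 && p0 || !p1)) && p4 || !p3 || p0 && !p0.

p0 && !p0 || !(!p4 && !!!(!p1 && p0 || !p1)) && p4 || !p3 || p0 && !p0
= p0 && !p0 || !(!p4 && !!!(!p1 && p0 || !p1)) && p4 || !p3   (complement / identity)
= p0 && !p0 || !(!p4 && !(!p1 && p0 || !p1)) && p4 || !p3   (double negation)
= !(!p4 && !(!p1 && p0 || !p1)) && p4 || !p3   (complement / identity)
= (p4 || !p1 && p0 || !p1) && p4 || !p3   (De Morgan)
= (p4 || !p1) && p4 || !p3   (absorption)
= p4 || !p3   (absorption)

p4 || !p3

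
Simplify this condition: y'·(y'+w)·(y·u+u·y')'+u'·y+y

y'·(y'+w)·(y·u+u·y')'+u'·y+y
= y'·(y·u+u·y')'+u'·y+y
= y'·u'+u'·y+y
= u'+y

u'+y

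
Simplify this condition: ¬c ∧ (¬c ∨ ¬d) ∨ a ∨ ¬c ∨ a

¬c ∨ a

¬c ∧ (¬c ∨ ¬d) ∨ a ∨ ¬c ∨ a
= ¬c ∨ a ∨ ¬c ∨ a
= ¬c ∨ a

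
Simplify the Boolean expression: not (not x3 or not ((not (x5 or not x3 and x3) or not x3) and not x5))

not (not x3 or not ((not (x5 or not x3 and x3) or not x3) and not x5))
= not (not x3 or not ((not x5 or not x3) and not x5))
= x3 and (not x5 or not x3) and not x5
= x3 and not x5

x3 and not x5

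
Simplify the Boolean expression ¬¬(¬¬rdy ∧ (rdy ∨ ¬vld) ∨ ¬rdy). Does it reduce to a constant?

¬¬(¬¬rdy ∧ (rdy ∨ ¬vld) ∨ ¬rdy)
= ¬¬(rdy ∧ (rdy ∨ ¬vld) ∨ ¬rdy)   — double negation
= ¬¬(rdy ∨ ¬rdy)   — absorption
= rdy ∨ ¬rdy   — double negation
= True   — complement

True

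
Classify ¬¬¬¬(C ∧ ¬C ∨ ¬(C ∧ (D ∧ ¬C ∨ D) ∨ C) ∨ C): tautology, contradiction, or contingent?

¬¬¬¬(C ∧ ¬C ∨ ¬(C ∧ (D ∧ ¬C ∨ D) ∨ C) ∨ C)
= ¬¬(C ∧ ¬C ∨ ¬(C ∧ (D ∧ ¬C ∨ D) ∨ C) ∨ C)   [double negation]
= ¬¬(C ∧ ¬C ∨ ¬(C ∧ D ∨ C) ∨ C)   [absorption]
= ¬¬(C ∧ ¬C ∨ ¬C ∨ C)   [absorption]
= ¬¬(¬C ∨ C)   [complement / identity]
= ¬C ∨ C   [double negation]
= True   [complement]

tautology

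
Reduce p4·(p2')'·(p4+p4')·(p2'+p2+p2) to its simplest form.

p4·p2

p4·(p2')'·(p4+p4')·(p2'+p2+p2)
= p4·(p2')'·(p4+p4')·(p2'+p2)
= p4·(p2')'·(p2'+p2)
= p4·p2·(p2'+p2)
= p4·p2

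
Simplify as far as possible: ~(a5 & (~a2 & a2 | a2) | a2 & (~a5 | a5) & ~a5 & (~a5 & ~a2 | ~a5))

~(a5 & (~a2 & a2 | a2) | a2 & (~a5 | a5) & ~a5 & (~a5 & ~a2 | ~a5))
= ~(a5 & (~a2 & a2 | a2) | a2 & (~a5 | a5) & ~a5 & ~a5)   — absorption
= ~(a5 & a2 | a2 & (~a5 | a5) & ~a5 & ~a5)   — complement / identity
= ~(a5 & a2 | a2 & ~a5 & ~a5)   — complement / identity
= ~(a5 & a2 | a2 & ~a5)   — idempotence
= ~a2   — distribution

~a2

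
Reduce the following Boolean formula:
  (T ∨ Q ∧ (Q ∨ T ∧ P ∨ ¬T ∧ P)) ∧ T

T

(T ∨ Q ∧ (Q ∨ T ∧ P ∨ ¬T ∧ P)) ∧ T
= (T ∨ Q ∧ (Q ∨ P)) ∧ T   (distribution)
= (T ∨ Q) ∧ T   (absorption)
= T   (absorption)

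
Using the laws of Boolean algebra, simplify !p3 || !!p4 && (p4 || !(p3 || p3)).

!p3 || p4

!p3 || !!p4 && (p4 || !(p3 || p3))
= !p3 || p4 && (p4 || !(p3 || p3))
= !p3 || p4 && (p4 || !p3)
= !p3 || p4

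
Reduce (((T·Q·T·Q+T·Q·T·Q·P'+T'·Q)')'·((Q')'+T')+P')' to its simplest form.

(((T·Q·T·Q+T·Q·T·Q·P'+T'·Q)')'·((Q')'+T')+P')'
= (((T·Q·T·Q+T'·Q)')'·((Q')'+T')+P')'   (absorption)
= (((T·Q+T'·Q)')'·((Q')'+T')+P')'   (idempotence)
= ((Q')'·((Q')'+T')+P')'   (distribution)
= ((Q')'+P')'   (absorption)
= Q'·P   (De Morgan)

Q'·P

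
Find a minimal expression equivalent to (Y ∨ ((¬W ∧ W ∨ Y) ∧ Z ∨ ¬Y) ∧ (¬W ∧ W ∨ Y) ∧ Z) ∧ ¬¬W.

(Y ∨ ((¬W ∧ W ∨ Y) ∧ Z ∨ ¬Y) ∧ (¬W ∧ W ∨ Y) ∧ Z) ∧ ¬¬W
= (Y ∨ (¬W ∧ W ∨ Y) ∧ Z) ∧ ¬¬W   [absorption]
= (Y ∨ Y ∧ Z) ∧ ¬¬W   [complement / identity]
= (Y ∨ Y ∧ Z) ∧ W   [double negation]
= Y ∧ W   [absorption]

Y ∧ W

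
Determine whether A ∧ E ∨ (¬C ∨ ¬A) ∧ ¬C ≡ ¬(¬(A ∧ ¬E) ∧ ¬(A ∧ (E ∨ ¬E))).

No

E1: A ∧ E ∨ (¬C ∨ ¬A) ∧ ¬C
    = A ∧ E ∨ ¬C   [absorption]
E2: ¬(¬(A ∧ ¬E) ∧ ¬(A ∧ (E ∨ ¬E)))
    = A ∧ ¬E ∨ A ∧ (E ∨ ¬E)   [De Morgan]
    = A ∧ ¬E ∨ A   [complement / identity]
    = A   [absorption]
These differ: at A=0, C=0, E=0, E1 = 1 but E2 = 0.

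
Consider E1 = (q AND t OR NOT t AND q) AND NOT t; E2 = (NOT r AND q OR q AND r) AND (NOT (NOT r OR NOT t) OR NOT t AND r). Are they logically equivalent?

No

E1: (q AND t OR NOT t AND q) AND NOT t
    = q AND NOT t
E2: (NOT r AND q OR q AND r) AND (NOT (NOT r OR NOT t) OR NOT t AND r)
    = (NOT r AND q OR q AND r) AND (r AND t OR NOT t AND r)
    = (NOT r AND q OR q AND r) AND r
    = q AND r
These differ: at q=1, r=0, t=0, E1 = 1 but E2 = 0.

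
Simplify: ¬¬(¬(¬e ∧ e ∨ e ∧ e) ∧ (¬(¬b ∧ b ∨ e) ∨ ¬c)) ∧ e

¬¬(¬(¬e ∧ e ∨ e ∧ e) ∧ (¬(¬b ∧ b ∨ e) ∨ ¬c)) ∧ e
= ¬¬(¬e ∧ (¬(¬b ∧ b ∨ e) ∨ ¬c)) ∧ e
= ¬¬(¬e ∧ (¬e ∨ ¬c)) ∧ e
= ¬e ∧ (¬e ∨ ¬c) ∧ e
= ¬e ∧ e
= False

False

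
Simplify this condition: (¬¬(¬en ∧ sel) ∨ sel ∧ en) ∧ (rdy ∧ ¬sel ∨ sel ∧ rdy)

sel ∧ rdy

(¬¬(¬en ∧ sel) ∨ sel ∧ en) ∧ (rdy ∧ ¬sel ∨ sel ∧ rdy)
= (¬en ∧ sel ∨ sel ∧ en) ∧ (rdy ∧ ¬sel ∨ sel ∧ rdy)   — double negation
= (¬en ∧ sel ∨ sel ∧ en) ∧ rdy   — distribution
= sel ∧ rdy   — distribution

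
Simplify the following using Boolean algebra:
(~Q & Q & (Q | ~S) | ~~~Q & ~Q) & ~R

~Q & ~R

(~Q & Q & (Q | ~S) | ~~~Q & ~Q) & ~R
= (~Q & Q & (Q | ~S) | ~Q & ~Q) & ~R   — double negation
= (~Q & Q | ~Q & ~Q) & ~R   — absorption
= ~Q & ~R   — distribution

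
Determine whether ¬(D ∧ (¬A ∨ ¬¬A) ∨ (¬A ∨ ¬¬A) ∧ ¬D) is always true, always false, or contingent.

¬(D ∧ (¬A ∨ ¬¬A) ∨ (¬A ∨ ¬¬A) ∧ ¬D)
= ¬(¬A ∨ ¬¬A)   — distribution
= A ∧ ¬A   — De Morgan
= False   — complement

always false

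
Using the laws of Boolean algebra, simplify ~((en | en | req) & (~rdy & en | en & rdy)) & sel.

~((en | en | req) & (~rdy & en | en & rdy)) & sel
= ~((en | req) & (~rdy & en | en & rdy)) & sel   (idempotence)
= ~((en | req) & en) & sel   (distribution)
= ~en & sel   (absorption)

~en & sel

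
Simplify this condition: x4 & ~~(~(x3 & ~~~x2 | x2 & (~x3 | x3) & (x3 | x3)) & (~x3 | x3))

x4 & ~~(~(x3 & ~~~x2 | x2 & (~x3 | x3) & (x3 | x3)) & (~x3 | x3))
= x4 & ~~(~(x3 & ~~~x2 | x2 & (~x3 | x3) & x3) & (~x3 | x3))
= x4 & ~~~(x3 & ~~~x2 | x2 & (~x3 | x3) & x3)
= x4 & ~(x3 & ~~~x2 | x2 & (~x3 | x3) & x3)
= x4 & ~(x3 & ~~~x2 | x2 & x3)
= x4 & ~(x3 & ~x2 | x2 & x3)
= x4 & ~x3

x4 & ~x3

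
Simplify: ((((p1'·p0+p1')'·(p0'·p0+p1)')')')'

((((p1'·p0+p1')'·(p0'·p0+p1)')')')'
= ((((p1')'·(p0'·p0+p1)')')')'   [absorption]
= ((p1')'·(p0'·p0+p1)')'   [double negation]
= ((p1')'·p1')'   [complement / identity]
= p1'+p1   [De Morgan]
= 1   [complement]

1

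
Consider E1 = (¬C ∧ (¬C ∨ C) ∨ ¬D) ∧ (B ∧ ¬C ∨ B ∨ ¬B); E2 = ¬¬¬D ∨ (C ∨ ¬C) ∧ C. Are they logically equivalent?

No

E1: (¬C ∧ (¬C ∨ C) ∨ ¬D) ∧ (B ∧ ¬C ∨ B ∨ ¬B)
    = (¬C ∧ (¬C ∨ C) ∨ ¬D) ∧ (B ∨ ¬B)   (absorption)
    = ¬C ∧ (¬C ∨ C) ∨ ¬D   (complement / identity)
    = ¬C ∨ ¬D   (complement / identity)
E2: ¬¬¬D ∨ (C ∨ ¬C) ∧ C
    = ¬¬¬D ∨ C   (complement / identity)
    = ¬D ∨ C   (double negation)
These differ: at B=0, C=1, D=1, E1 = 0 but E2 = 1.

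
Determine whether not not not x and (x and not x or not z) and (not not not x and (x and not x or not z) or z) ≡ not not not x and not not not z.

E1: not not not x and (x and not x or not z) and (not not not x and (x and not x or not z) or z)
    = not not not x and (x and not x or not z)   — absorption
    = not not not x and not z   — complement / identity
    = not x and not z   — double negation
E2: not not not x and not not not z
    = not not not x and not z   — double negation
    = not x and not z   — double negation
Both reduce to not x and not z, so they are equivalent.

Yes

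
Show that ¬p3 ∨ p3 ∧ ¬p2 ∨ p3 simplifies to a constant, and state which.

¬p3 ∨ p3 ∧ ¬p2 ∨ p3
= ¬p3 ∨ p3
= True

True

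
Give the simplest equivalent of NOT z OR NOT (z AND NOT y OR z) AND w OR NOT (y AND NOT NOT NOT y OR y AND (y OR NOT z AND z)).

NOT z OR NOT (z AND NOT y OR z) AND w OR NOT (y AND NOT NOT NOT y OR y AND (y OR NOT z AND z))
= NOT z OR NOT z AND w OR NOT (y AND NOT NOT NOT y OR y AND (y OR NOT z AND z))
= NOT z OR NOT z AND w OR NOT (y AND NOT y OR y AND (y OR NOT z AND z))
= NOT z OR NOT z AND w OR NOT (y AND NOT y OR y AND y)
= NOT z OR NOT z AND w OR NOT y
= NOT z OR NOT y

NOT z OR NOT y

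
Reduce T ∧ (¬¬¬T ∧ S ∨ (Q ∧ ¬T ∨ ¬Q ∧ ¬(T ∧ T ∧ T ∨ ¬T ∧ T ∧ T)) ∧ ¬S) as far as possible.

T ∧ (¬¬¬T ∧ S ∨ (Q ∧ ¬T ∨ ¬Q ∧ ¬(T ∧ T ∧ T ∨ ¬T ∧ T ∧ T)) ∧ ¬S)
= T ∧ (¬¬¬T ∧ S ∨ (Q ∧ ¬T ∨ ¬Q ∧ ¬(T ∧ T)) ∧ ¬S)   [distribution]
= T ∧ (¬¬¬T ∧ S ∨ (Q ∧ ¬T ∨ ¬Q ∧ ¬T) ∧ ¬S)   [idempotence]
= T ∧ (¬T ∧ S ∨ (Q ∧ ¬T ∨ ¬Q ∧ ¬T) ∧ ¬S)   [double negation]
= T ∧ (¬T ∧ S ∨ ¬T ∧ ¬S)   [distribution]
= T ∧ ¬T   [distribution]
= False   [complement]

False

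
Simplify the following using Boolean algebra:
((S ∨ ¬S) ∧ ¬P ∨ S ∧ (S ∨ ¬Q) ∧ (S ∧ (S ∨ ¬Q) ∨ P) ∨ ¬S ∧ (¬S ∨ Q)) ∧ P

((S ∨ ¬S) ∧ ¬P ∨ S ∧ (S ∨ ¬Q) ∧ (S ∧ (S ∨ ¬Q) ∨ P) ∨ ¬S ∧ (¬S ∨ Q)) ∧ P
= ((S ∨ ¬S) ∧ ¬P ∨ S ∧ (S ∨ ¬Q) ∨ ¬S ∧ (¬S ∨ Q)) ∧ P
= ((S ∨ ¬S) ∧ ¬P ∨ S ∨ ¬S ∧ (¬S ∨ Q)) ∧ P
= ((S ∨ ¬S) ∧ ¬P ∨ S ∨ ¬S) ∧ P
= (S ∨ ¬S) ∧ P
= P

P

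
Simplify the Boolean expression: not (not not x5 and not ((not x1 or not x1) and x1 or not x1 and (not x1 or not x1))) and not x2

(not x5 or not x1) and not x2

not (not not x5 and not ((not x1 or not x1) and x1 or not x1 and (not x1 or not x1))) and not x2
= not (not not x5 and not (not x1 or not x1)) and not x2   — distribution
= not (not not x5 and not not x1) and not x2   — idempotence
= (not x5 or not x1) and not x2   — De Morgan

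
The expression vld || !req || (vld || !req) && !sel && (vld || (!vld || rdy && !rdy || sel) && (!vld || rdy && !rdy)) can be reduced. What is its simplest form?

vld || !req

vld || !req || (vld || !req) && !sel && (vld || (!vld || rdy && !rdy || sel) && (!vld || rdy && !rdy))
= vld || !req || (vld || !req) && !sel && (vld || !vld || rdy && !rdy)   [absorption]
= vld || !req || (vld || !req) && !sel && (vld || !vld)   [complement / identity]
= vld || !req || (vld || !req) && !sel   [complement / identity]
= vld || !req   [absorption]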